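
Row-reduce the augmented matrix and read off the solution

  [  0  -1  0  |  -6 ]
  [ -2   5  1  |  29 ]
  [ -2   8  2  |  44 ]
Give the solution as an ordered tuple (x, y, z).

(-1, 6, -3)

Swap ρ1 and ρ2.
  [ -2   5  1  |  29 ]
  [  0  -1  0  |  -6 ]
  [ -2   8  2  |  44 ]
Multiply ρ1 by -1/2.
  [  1  -5/2  -1/2  |  -29/2 ]
  [  0    -1     0  |     -6 ]
  [ -2     8     2  |     44 ]
Add 2 times ρ1 to ρ3.
  [ 1  -5/2  -1/2  |  -29/2 ]
  [ 0    -1     0  |     -6 ]
  [ 0     3     1  |     15 ]
Multiply ρ2 by -1.
  [ 1  -5/2  -1/2  |  -29/2 ]
  [ 0     1     0  |      6 ]
  [ 0     3     1  |     15 ]
Subtract 3 times ρ2 from ρ3.
  [ 1  -5/2  -1/2  |  -29/2 ]
  [ 0     1     0  |      6 ]
  [ 0     0     1  |     -3 ]
Add 1/2 times ρ3 to ρ1.
  [ 1  -5/2  0  |  -16 ]
  [ 0     1  0  |    6 ]
  [ 0     0  1  |   -3 ]
Add 5/2 times ρ2 to ρ1.
  [ 1  0  0  |  -1 ]
  [ 0  1  0  |   6 ]
  [ 0  0  1  |  -3 ]
Reading off the last column: x = -1, y = 6, z = -3.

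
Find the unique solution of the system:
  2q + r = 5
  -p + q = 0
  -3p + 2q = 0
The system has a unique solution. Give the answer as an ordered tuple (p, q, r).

(0, 0, 5)

Form the augmented matrix and row-reduce:
  [  0  2  1  |  5 ]
  [ -1  1  0  |  0 ]
  [ -3  2  0  |  0 ]
ρ1 <=> ρ2
  [ -1  1  0  |  0 ]
  [  0  2  1  |  5 ]
  [ -3  2  0  |  0 ]
ρ1 ← -1·ρ1
  [  1  -1  0  |  0 ]
  [  0   2  1  |  5 ]
  [ -3   2  0  |  0 ]
ρ3 ← ρ3 + 3·ρ1
  [ 1  -1  0  |  0 ]
  [ 0   2  1  |  5 ]
  [ 0  -1  0  |  0 ]
ρ2 ← 1/2·ρ2
  [ 1  -1    0  |    0 ]
  [ 0   1  1/2  |  5/2 ]
  [ 0  -1    0  |    0 ]
ρ3 ← ρ3 + ρ2
  [ 1  -1    0  |    0 ]
  [ 0   1  1/2  |  5/2 ]
  [ 0   0  1/2  |  5/2 ]
ρ3 ← 2·ρ3
  [ 1  -1    0  |    0 ]
  [ 0   1  1/2  |  5/2 ]
  [ 0   0    1  |    5 ]
ρ2 ← ρ2 − 1/2·ρ3
  [ 1  -1  0  |  0 ]
  [ 0   1  0  |  0 ]
  [ 0   0  1  |  5 ]
ρ1 ← ρ1 + ρ2
  [ 1  0  0  |  0 ]
  [ 0  1  0  |  0 ]
  [ 0  0  1  |  5 ]
Reading off the last column: p = 0, q = 0, r = 5.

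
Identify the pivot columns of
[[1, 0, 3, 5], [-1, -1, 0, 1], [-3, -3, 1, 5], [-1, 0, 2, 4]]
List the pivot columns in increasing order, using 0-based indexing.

0, 1, 2, 3

R2 := R2 + R1
  [  1   0  3  5 ]
  [  0  -1  3  6 ]
  [ -3  -3  1  5 ]
  [ -1   0  2  4 ]
R3 := R3 + 3·R1
  [  1   0   3   5 ]
  [  0  -1   3   6 ]
  [  0  -3  10  20 ]
  [ -1   0   2   4 ]
R4 := R4 + R1
  [ 1   0   3   5 ]
  [ 0  -1   3   6 ]
  [ 0  -3  10  20 ]
  [ 0   0   5   9 ]
R2 := -1·R2
  [ 1   0   3   5 ]
  [ 0   1  -3  -6 ]
  [ 0  -3  10  20 ]
  [ 0   0   5   9 ]
R3 := R3 + 3·R2
  [ 1  0   3   5 ]
  [ 0  1  -3  -6 ]
  [ 0  0   1   2 ]
  [ 0  0   5   9 ]
R4 := R4 − 5·R3
  [ 1  0   3   5 ]
  [ 0  1  -3  -6 ]
  [ 0  0   1   2 ]
  [ 0  0   0  -1 ]
R4 := -1·R4
  [ 1  0   3   5 ]
  [ 0  1  -3  -6 ]
  [ 0  0   1   2 ]
  [ 0  0   0   1 ]
R3 := R3 − 2·R4
  [ 1  0   3   5 ]
  [ 0  1  -3  -6 ]
  [ 0  0   1   0 ]
  [ 0  0   0   1 ]
R2 := R2 + 6·R4
  [ 1  0   3  5 ]
  [ 0  1  -3  0 ]
  [ 0  0   1  0 ]
  [ 0  0   0  1 ]
R1 := R1 − 5·R4
  [ 1  0   3  0 ]
  [ 0  1  -3  0 ]
  [ 0  0   1  0 ]
  [ 0  0   0  1 ]
R2 := R2 + 3·R3
  [ 1  0  3  0 ]
  [ 0  1  0  0 ]
  [ 0  0  1  0 ]
  [ 0  0  0  1 ]
R1 := R1 − 3·R3
  [ 1  0  0  0 ]
  [ 0  1  0  0 ]
  [ 0  0  1  0 ]
  [ 0  0  0  1 ]
Pivot columns are the columns containing a leading 1.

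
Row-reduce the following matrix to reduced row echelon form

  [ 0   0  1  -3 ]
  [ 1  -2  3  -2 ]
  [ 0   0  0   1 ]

ρ1 ↔ ρ2
  [ 1  -2  3  -2 ]
  [ 0   0  1  -3 ]
  [ 0   0  0   1 ]
ρ2 → ρ2 + 3·ρ3
  [ 1  -2  3  -2 ]
  [ 0   0  1   0 ]
  [ 0   0  0   1 ]
ρ1 → ρ1 + 2·ρ3
  [ 1  -2  3  0 ]
  [ 0   0  1  0 ]
  [ 0   0  0  1 ]
ρ1 → ρ1 − 3·ρ2
  [ 1  -2  0  0 ]
  [ 0   0  1  0 ]
  [ 0   0  0  1 ]

[[1, -2, 0, 0], [0, 0, 1, 0], [0, 0, 0, 1]]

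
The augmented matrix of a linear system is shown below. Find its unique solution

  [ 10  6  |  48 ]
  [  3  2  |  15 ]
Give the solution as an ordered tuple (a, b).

(3, 3)

ρ1 → 1/10·ρ1
  [ 1  3/5  |  24/5 ]
  [ 3    2  |    15 ]
ρ2 → ρ2 − 3·ρ1
  [ 1  3/5  |  24/5 ]
  [ 0  1/5  |   3/5 ]
ρ2 → 5·ρ2
  [ 1  3/5  |  24/5 ]
  [ 0    1  |     3 ]
ρ1 → ρ1 − 3/5·ρ2
  [ 1  0  |  3 ]
  [ 0  1  |  3 ]
Reading off the last column: a = 3, b = 3.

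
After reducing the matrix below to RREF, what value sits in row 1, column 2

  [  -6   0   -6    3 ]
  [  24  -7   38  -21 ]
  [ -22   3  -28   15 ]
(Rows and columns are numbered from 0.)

Multiply ρ1 by -1/6.
  [   1   0    1  -1/2 ]
  [  24  -7   38   -21 ]
  [ -22   3  -28    15 ]
Subtract 24 times ρ1 from ρ2.
  [   1   0    1  -1/2 ]
  [   0  -7   14    -9 ]
  [ -22   3  -28    15 ]
Add 22 times ρ1 to ρ3.
  [ 1   0   1  -1/2 ]
  [ 0  -7  14    -9 ]
  [ 0   3  -6     4 ]
Multiply ρ2 by -1/7.
  [ 1  0   1  -1/2 ]
  [ 0  1  -2   9/7 ]
  [ 0  3  -6     4 ]
Subtract 3 times ρ2 from ρ3.
  [ 1  0   1  -1/2 ]
  [ 0  1  -2   9/7 ]
  [ 0  0   0   1/7 ]
Multiply ρ3 by 7.
  [ 1  0   1  -1/2 ]
  [ 0  1  -2   9/7 ]
  [ 0  0   0     1 ]
Subtract 9/7 times ρ3 from ρ2.
  [ 1  0   1  -1/2 ]
  [ 0  1  -2     0 ]
  [ 0  0   0     1 ]
Add 1/2 times ρ3 to ρ1.
  [ 1  0   1  0 ]
  [ 0  1  -2  0 ]
  [ 0  0   0  1 ]

-2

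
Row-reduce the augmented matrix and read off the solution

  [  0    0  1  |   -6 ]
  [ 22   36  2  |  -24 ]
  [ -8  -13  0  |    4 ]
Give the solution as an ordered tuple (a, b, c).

r1 <-> r2
  [ 22   36  2  |  -24 ]
  [  0    0  1  |   -6 ]
  [ -8  -13  0  |    4 ]
r1 → 1/22·r1
  [  1  18/11  1/11  |  -12/11 ]
  [  0      0     1  |      -6 ]
  [ -8    -13     0  |       4 ]
r3 → r3 + 8·r1
  [ 1  18/11  1/11  |  -12/11 ]
  [ 0      0     1  |      -6 ]
  [ 0   1/11  8/11  |  -52/11 ]
r2 <-> r3
  [ 1  18/11  1/11  |  -12/11 ]
  [ 0   1/11  8/11  |  -52/11 ]
  [ 0      0     1  |      -6 ]
r2 → 11·r2
  [ 1  18/11  1/11  |  -12/11 ]
  [ 0      1     8  |     -52 ]
  [ 0      0     1  |      -6 ]
r2 → r2 − 8·r3
  [ 1  18/11  1/11  |  -12/11 ]
  [ 0      1     0  |      -4 ]
  [ 0      0     1  |      -6 ]
r1 → r1 − 1/11·r3
  [ 1  18/11  0  |  -6/11 ]
  [ 0      1  0  |     -4 ]
  [ 0      0  1  |     -6 ]
r1 → r1 − 18/11·r2
  [ 1  0  0  |   6 ]
  [ 0  1  0  |  -4 ]
  [ 0  0  1  |  -6 ]
Reading off the last column: a = 6, b = -4, c = -6.

(6, -4, -6)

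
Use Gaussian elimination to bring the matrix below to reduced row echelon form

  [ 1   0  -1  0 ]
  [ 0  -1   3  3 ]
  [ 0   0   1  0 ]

[[1, 0, 0, 0], [0, 1, 0, -3], [0, 0, 1, 0]]

R2 → -1·R2
  [ 1  0  -1   0 ]
  [ 0  1  -3  -3 ]
  [ 0  0   1   0 ]
R2 → R2 + 3·R3
  [ 1  0  -1   0 ]
  [ 0  1   0  -3 ]
  [ 0  0   1   0 ]
R1 → R1 + R3
  [ 1  0  0   0 ]
  [ 0  1  0  -3 ]
  [ 0  0  1   0 ]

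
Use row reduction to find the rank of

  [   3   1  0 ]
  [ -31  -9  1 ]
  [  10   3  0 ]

R1 → 1/3·R1
  [   1  1/3  0 ]
  [ -31   -9  1 ]
  [  10    3  0 ]
R2 → R2 + 31·R1
  [  1  1/3  0 ]
  [  0  4/3  1 ]
  [ 10    3  0 ]
R3 → R3 − 10·R1
  [ 1   1/3  0 ]
  [ 0   4/3  1 ]
  [ 0  -1/3  0 ]
R2 → 3/4·R2
  [ 1   1/3    0 ]
  [ 0     1  3/4 ]
  [ 0  -1/3    0 ]
R3 → R3 + 1/3·R2
  [ 1  1/3    0 ]
  [ 0    1  3/4 ]
  [ 0    0  1/4 ]
R3 → 4·R3
  [ 1  1/3    0 ]
  [ 0    1  3/4 ]
  [ 0    0    1 ]
R2 → R2 − 3/4·R3
  [ 1  1/3  0 ]
  [ 0    1  0 ]
  [ 0    0  1 ]
R1 → R1 − 1/3·R2
  [ 1  0  0 ]
  [ 0  1  0 ]
  [ 0  0  1 ]
The reduced form has 3 nonzero rows.

rank = 3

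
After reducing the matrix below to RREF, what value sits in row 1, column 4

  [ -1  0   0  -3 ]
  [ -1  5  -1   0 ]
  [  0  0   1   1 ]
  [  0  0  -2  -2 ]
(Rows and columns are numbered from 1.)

3

Multiply R1 by -1.
  [  1  0   0   3 ]
  [ -1  5  -1   0 ]
  [  0  0   1   1 ]
  [  0  0  -2  -2 ]
Add R1 to R2.
  [ 1  0   0   3 ]
  [ 0  5  -1   3 ]
  [ 0  0   1   1 ]
  [ 0  0  -2  -2 ]
Multiply R2 by 1/5.
  [ 1  0     0    3 ]
  [ 0  1  -1/5  3/5 ]
  [ 0  0     1    1 ]
  [ 0  0    -2   -2 ]
Add 2 times R3 to R4.
  [ 1  0     0    3 ]
  [ 0  1  -1/5  3/5 ]
  [ 0  0     1    1 ]
  [ 0  0     0    0 ]
Add 1/5 times R3 to R2.
  [ 1  0  0    3 ]
  [ 0  1  0  4/5 ]
  [ 0  0  1    1 ]
  [ 0  0  0    0 ]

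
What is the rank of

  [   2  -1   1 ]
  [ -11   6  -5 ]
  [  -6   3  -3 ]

r1 := 1/2·r1
r2 := r2 + 11·r1
r3 := r3 + 6·r1
r2 := 2·r2
r1 := r1 + 1/2·r2
The reduced form has 2 nonzero rows.

rank = 2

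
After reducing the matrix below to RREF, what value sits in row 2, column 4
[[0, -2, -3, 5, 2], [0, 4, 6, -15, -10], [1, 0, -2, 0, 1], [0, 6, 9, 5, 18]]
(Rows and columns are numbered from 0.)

Swap ρ1 and ρ3.
  [ 1   0  -2    0    1 ]
  [ 0   4   6  -15  -10 ]
  [ 0  -2  -3    5    2 ]
  [ 0   6   9    5   18 ]
Multiply ρ2 by 1/4.
  [ 1   0   -2      0     1 ]
  [ 0   1  3/2  -15/4  -5/2 ]
  [ 0  -2   -3      5     2 ]
  [ 0   6    9      5    18 ]
Add 2 times ρ2 to ρ3.
  [ 1  0   -2      0     1 ]
  [ 0  1  3/2  -15/4  -5/2 ]
  [ 0  0    0   -5/2    -3 ]
  [ 0  6    9      5    18 ]
Subtract 6 times ρ2 from ρ4.
  [ 1  0   -2      0     1 ]
  [ 0  1  3/2  -15/4  -5/2 ]
  [ 0  0    0   -5/2    -3 ]
  [ 0  0    0   55/2    33 ]
Multiply ρ3 by -2/5.
  [ 1  0   -2      0     1 ]
  [ 0  1  3/2  -15/4  -5/2 ]
  [ 0  0    0      1   6/5 ]
  [ 0  0    0   55/2    33 ]
Subtract 55/2 times ρ3 from ρ4.
  [ 1  0   -2      0     1 ]
  [ 0  1  3/2  -15/4  -5/2 ]
  [ 0  0    0      1   6/5 ]
  [ 0  0    0      0     0 ]
Add 15/4 times ρ3 to ρ2.
  [ 1  0   -2  0    1 ]
  [ 0  1  3/2  0    2 ]
  [ 0  0    0  1  6/5 ]
  [ 0  0    0  0    0 ]

6/5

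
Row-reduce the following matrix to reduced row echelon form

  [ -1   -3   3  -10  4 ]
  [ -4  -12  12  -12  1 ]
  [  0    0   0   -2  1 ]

[[1, 3, -3, 0, 0], [0, 0, 0, 1, 0], [0, 0, 0, 0, 1]]

R1 -> -1·R1
  [  1    3  -3   10  -4 ]
  [ -4  -12  12  -12   1 ]
  [  0    0   0   -2   1 ]
R2 -> R2 + 4·R1
  [ 1  3  -3  10   -4 ]
  [ 0  0   0  28  -15 ]
  [ 0  0   0  -2    1 ]
R2 -> 1/28·R2
  [ 1  3  -3  10      -4 ]
  [ 0  0   0   1  -15/28 ]
  [ 0  0   0  -2       1 ]
R3 -> R3 + 2·R2
  [ 1  3  -3  10      -4 ]
  [ 0  0   0   1  -15/28 ]
  [ 0  0   0   0   -1/14 ]
R3 -> -14·R3
  [ 1  3  -3  10      -4 ]
  [ 0  0   0   1  -15/28 ]
  [ 0  0   0   0       1 ]
R2 -> R2 + 15/28·R3
  [ 1  3  -3  10  -4 ]
  [ 0  0   0   1   0 ]
  [ 0  0   0   0   1 ]
R1 -> R1 + 4·R3
  [ 1  3  -3  10  0 ]
  [ 0  0   0   1  0 ]
  [ 0  0   0   0  1 ]
R1 -> R1 − 10·R2
  [ 1  3  -3  0  0 ]
  [ 0  0   0  1  0 ]
  [ 0  0   0  0  1 ]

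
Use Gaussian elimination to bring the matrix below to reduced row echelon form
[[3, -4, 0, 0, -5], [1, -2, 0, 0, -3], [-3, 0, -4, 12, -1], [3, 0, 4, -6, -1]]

[[1, 0, 0, 0, 1], [0, 1, 0, 0, 2], [0, 0, 1, 0, -3/2], [0, 0, 0, 1, -1/3]]

ρ1 := 1/3·ρ1
  [  1  -4/3   0   0  -5/3 ]
  [  1    -2   0   0    -3 ]
  [ -3     0  -4  12    -1 ]
  [  3     0   4  -6    -1 ]
ρ2 := ρ2 − ρ1
  [  1  -4/3   0   0  -5/3 ]
  [  0  -2/3   0   0  -4/3 ]
  [ -3     0  -4  12    -1 ]
  [  3     0   4  -6    -1 ]
ρ3 := ρ3 + 3·ρ1
  [ 1  -4/3   0   0  -5/3 ]
  [ 0  -2/3   0   0  -4/3 ]
  [ 0    -4  -4  12    -6 ]
  [ 3     0   4  -6    -1 ]
ρ4 := ρ4 − 3·ρ1
  [ 1  -4/3   0   0  -5/3 ]
  [ 0  -2/3   0   0  -4/3 ]
  [ 0    -4  -4  12    -6 ]
  [ 0     4   4  -6     4 ]
ρ2 := -3/2·ρ2
  [ 1  -4/3   0   0  -5/3 ]
  [ 0     1   0   0     2 ]
  [ 0    -4  -4  12    -6 ]
  [ 0     4   4  -6     4 ]
ρ3 := ρ3 + 4·ρ2
  [ 1  -4/3   0   0  -5/3 ]
  [ 0     1   0   0     2 ]
  [ 0     0  -4  12     2 ]
  [ 0     4   4  -6     4 ]
ρ4 := ρ4 − 4·ρ2
  [ 1  -4/3   0   0  -5/3 ]
  [ 0     1   0   0     2 ]
  [ 0     0  -4  12     2 ]
  [ 0     0   4  -6    -4 ]
ρ3 := -1/4·ρ3
  [ 1  -4/3  0   0  -5/3 ]
  [ 0     1  0   0     2 ]
  [ 0     0  1  -3  -1/2 ]
  [ 0     0  4  -6    -4 ]
ρ4 := ρ4 − 4·ρ3
  [ 1  -4/3  0   0  -5/3 ]
  [ 0     1  0   0     2 ]
  [ 0     0  1  -3  -1/2 ]
  [ 0     0  0   6    -2 ]
ρ4 := 1/6·ρ4
  [ 1  -4/3  0   0  -5/3 ]
  [ 0     1  0   0     2 ]
  [ 0     0  1  -3  -1/2 ]
  [ 0     0  0   1  -1/3 ]
ρ3 := ρ3 + 3·ρ4
  [ 1  -4/3  0  0  -5/3 ]
  [ 0     1  0  0     2 ]
  [ 0     0  1  0  -3/2 ]
  [ 0     0  0  1  -1/3 ]
ρ1 := ρ1 + 4/3·ρ2
  [ 1  0  0  0     1 ]
  [ 0  1  0  0     2 ]
  [ 0  0  1  0  -3/2 ]
  [ 0  0  0  1  -1/3 ]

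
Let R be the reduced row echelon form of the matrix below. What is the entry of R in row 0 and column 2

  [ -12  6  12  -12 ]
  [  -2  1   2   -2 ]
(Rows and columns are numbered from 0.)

Multiply ρ1 by -1/12.
Add 2 times ρ1 to ρ2.

-1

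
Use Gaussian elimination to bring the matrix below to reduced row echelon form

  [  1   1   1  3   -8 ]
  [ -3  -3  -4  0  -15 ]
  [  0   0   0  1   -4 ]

ρ2 -> ρ2 + 3·ρ1
  [ 1  1   1  3   -8 ]
  [ 0  0  -1  9  -39 ]
  [ 0  0   0  1   -4 ]
ρ2 -> -1·ρ2
  [ 1  1  1   3  -8 ]
  [ 0  0  1  -9  39 ]
  [ 0  0  0   1  -4 ]
ρ2 -> ρ2 + 9·ρ3
  [ 1  1  1  3  -8 ]
  [ 0  0  1  0   3 ]
  [ 0  0  0  1  -4 ]
ρ1 -> ρ1 − 3·ρ3
  [ 1  1  1  0   4 ]
  [ 0  0  1  0   3 ]
  [ 0  0  0  1  -4 ]
ρ1 -> ρ1 − ρ2
  [ 1  1  0  0   1 ]
  [ 0  0  1  0   3 ]
  [ 0  0  0  1  -4 ]

[[1, 1, 0, 0, 1], [0, 0, 1, 0, 3], [0, 0, 0, 1, -4]]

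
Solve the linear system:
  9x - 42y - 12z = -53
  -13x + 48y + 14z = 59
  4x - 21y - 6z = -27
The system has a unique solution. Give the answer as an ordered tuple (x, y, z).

(1, 1/3, 4)

Form the augmented matrix and row-reduce:
  [   9  -42  -12  |  -53 ]
  [ -13   48   14  |   59 ]
  [   4  -21   -6  |  -27 ]
R1 -> 1/9·R1
  [   1  -14/3  -4/3  |  -53/9 ]
  [ -13     48    14  |     59 ]
  [   4    -21    -6  |    -27 ]
R2 -> R2 + 13·R1
  [ 1  -14/3   -4/3  |   -53/9 ]
  [ 0  -38/3  -10/3  |  -158/9 ]
  [ 4    -21     -6  |     -27 ]
R3 -> R3 − 4·R1
  [ 1  -14/3   -4/3  |   -53/9 ]
  [ 0  -38/3  -10/3  |  -158/9 ]
  [ 0   -7/3   -2/3  |   -31/9 ]
R2 -> -3/38·R2
  [ 1  -14/3  -4/3  |  -53/9 ]
  [ 0      1  5/19  |  79/57 ]
  [ 0   -7/3  -2/3  |  -31/9 ]
R3 -> R3 + 7/3·R2
  [ 1  -14/3   -4/3  |  -53/9 ]
  [ 0      1   5/19  |  79/57 ]
  [ 0      0  -1/19  |  -4/19 ]
R3 -> -19·R3
  [ 1  -14/3  -4/3  |  -53/9 ]
  [ 0      1  5/19  |  79/57 ]
  [ 0      0     1  |      4 ]
R2 -> R2 − 5/19·R3
  [ 1  -14/3  -4/3  |  -53/9 ]
  [ 0      1     0  |    1/3 ]
  [ 0      0     1  |      4 ]
R1 -> R1 + 4/3·R3
  [ 1  -14/3  0  |  -5/9 ]
  [ 0      1  0  |   1/3 ]
  [ 0      0  1  |     4 ]
R1 -> R1 + 14/3·R2
  [ 1  0  0  |    1 ]
  [ 0  1  0  |  1/3 ]
  [ 0  0  1  |    4 ]
Reading off the last column: x = 1, y = 1/3, z = 4.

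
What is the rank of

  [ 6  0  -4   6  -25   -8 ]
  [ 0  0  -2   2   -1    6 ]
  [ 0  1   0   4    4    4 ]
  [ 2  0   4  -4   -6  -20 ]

r1 ← 1/6·r1
  [ 1  0  -2/3   1  -25/6  -4/3 ]
  [ 0  0    -2   2     -1     6 ]
  [ 0  1     0   4      4     4 ]
  [ 2  0     4  -4     -6   -20 ]
r4 ← r4 − 2·r1
  [ 1  0  -2/3   1  -25/6   -4/3 ]
  [ 0  0    -2   2     -1      6 ]
  [ 0  1     0   4      4      4 ]
  [ 0  0  16/3  -6    7/3  -52/3 ]
r2 <=> r3
  [ 1  0  -2/3   1  -25/6   -4/3 ]
  [ 0  1     0   4      4      4 ]
  [ 0  0    -2   2     -1      6 ]
  [ 0  0  16/3  -6    7/3  -52/3 ]
r3 ← -1/2·r3
  [ 1  0  -2/3   1  -25/6   -4/3 ]
  [ 0  1     0   4      4      4 ]
  [ 0  0     1  -1    1/2     -3 ]
  [ 0  0  16/3  -6    7/3  -52/3 ]
r4 ← r4 − 16/3·r3
  [ 1  0  -2/3     1  -25/6  -4/3 ]
  [ 0  1     0     4      4     4 ]
  [ 0  0     1    -1    1/2    -3 ]
  [ 0  0     0  -2/3   -1/3  -4/3 ]
r4 ← -3/2·r4
  [ 1  0  -2/3   1  -25/6  -4/3 ]
  [ 0  1     0   4      4     4 ]
  [ 0  0     1  -1    1/2    -3 ]
  [ 0  0     0   1    1/2     2 ]
r3 ← r3 + r4
  [ 1  0  -2/3  1  -25/6  -4/3 ]
  [ 0  1     0  4      4     4 ]
  [ 0  0     1  0      1    -1 ]
  [ 0  0     0  1    1/2     2 ]
r2 ← r2 − 4·r4
  [ 1  0  -2/3  1  -25/6  -4/3 ]
  [ 0  1     0  0      2    -4 ]
  [ 0  0     1  0      1    -1 ]
  [ 0  0     0  1    1/2     2 ]
r1 ← r1 − r4
  [ 1  0  -2/3  0  -14/3  -10/3 ]
  [ 0  1     0  0      2     -4 ]
  [ 0  0     1  0      1     -1 ]
  [ 0  0     0  1    1/2      2 ]
r1 ← r1 + 2/3·r3
  [ 1  0  0  0   -4  -4 ]
  [ 0  1  0  0    2  -4 ]
  [ 0  0  1  0    1  -1 ]
  [ 0  0  0  1  1/2   2 ]
The reduced form has 4 nonzero rows.

rank = 4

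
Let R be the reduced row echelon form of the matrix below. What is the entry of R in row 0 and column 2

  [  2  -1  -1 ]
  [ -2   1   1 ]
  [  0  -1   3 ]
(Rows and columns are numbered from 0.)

r1 := 1/2·r1
  [  1  -1/2  -1/2 ]
  [ -2     1     1 ]
  [  0    -1     3 ]
r2 := r2 + 2·r1
  [ 1  -1/2  -1/2 ]
  [ 0     0     0 ]
  [ 0    -1     3 ]
r2 <-> r3
  [ 1  -1/2  -1/2 ]
  [ 0    -1     3 ]
  [ 0     0     0 ]
r2 := -1·r2
  [ 1  -1/2  -1/2 ]
  [ 0     1    -3 ]
  [ 0     0     0 ]
r1 := r1 + 1/2·r2
  [ 1  0  -2 ]
  [ 0  1  -3 ]
  [ 0  0   0 ]

-2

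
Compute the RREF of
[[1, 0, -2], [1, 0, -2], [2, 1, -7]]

[[1, 0, -2], [0, 1, -3], [0, 0, 0]]

ρ2 -> ρ2 − ρ1
  [ 1  0  -2 ]
  [ 0  0   0 ]
  [ 2  1  -7 ]
ρ3 -> ρ3 − 2·ρ1
  [ 1  0  -2 ]
  [ 0  0   0 ]
  [ 0  1  -3 ]
ρ2 <-> ρ3
  [ 1  0  -2 ]
  [ 0  1  -3 ]
  [ 0  0   0 ]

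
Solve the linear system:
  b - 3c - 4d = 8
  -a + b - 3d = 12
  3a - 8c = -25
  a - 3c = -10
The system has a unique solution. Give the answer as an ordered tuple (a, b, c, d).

(5, -1, 5, -6)

Form the augmented matrix and row-reduce:
  [  0  1  -3  -4  |    8 ]
  [ -1  1   0  -3  |   12 ]
  [  3  0  -8   0  |  -25 ]
  [  1  0  -3   0  |  -10 ]
r1 <=> r2
  [ -1  1   0  -3  |   12 ]
  [  0  1  -3  -4  |    8 ]
  [  3  0  -8   0  |  -25 ]
  [  1  0  -3   0  |  -10 ]
r1 ← -1·r1
  [ 1  -1   0   3  |  -12 ]
  [ 0   1  -3  -4  |    8 ]
  [ 3   0  -8   0  |  -25 ]
  [ 1   0  -3   0  |  -10 ]
r3 ← r3 − 3·r1
  [ 1  -1   0   3  |  -12 ]
  [ 0   1  -3  -4  |    8 ]
  [ 0   3  -8  -9  |   11 ]
  [ 1   0  -3   0  |  -10 ]
r4 ← r4 − r1
  [ 1  -1   0   3  |  -12 ]
  [ 0   1  -3  -4  |    8 ]
  [ 0   3  -8  -9  |   11 ]
  [ 0   1  -3  -3  |    2 ]
r3 ← r3 − 3·r2
  [ 1  -1   0   3  |  -12 ]
  [ 0   1  -3  -4  |    8 ]
  [ 0   0   1   3  |  -13 ]
  [ 0   1  -3  -3  |    2 ]
r4 ← r4 − r2
  [ 1  -1   0   3  |  -12 ]
  [ 0   1  -3  -4  |    8 ]
  [ 0   0   1   3  |  -13 ]
  [ 0   0   0   1  |   -6 ]
r3 ← r3 − 3·r4
  [ 1  -1   0   3  |  -12 ]
  [ 0   1  -3  -4  |    8 ]
  [ 0   0   1   0  |    5 ]
  [ 0   0   0   1  |   -6 ]
r2 ← r2 + 4·r4
  [ 1  -1   0  3  |  -12 ]
  [ 0   1  -3  0  |  -16 ]
  [ 0   0   1  0  |    5 ]
  [ 0   0   0  1  |   -6 ]
r1 ← r1 − 3·r4
  [ 1  -1   0  0  |    6 ]
  [ 0   1  -3  0  |  -16 ]
  [ 0   0   1  0  |    5 ]
  [ 0   0   0  1  |   -6 ]
r2 ← r2 + 3·r3
  [ 1  -1  0  0  |   6 ]
  [ 0   1  0  0  |  -1 ]
  [ 0   0  1  0  |   5 ]
  [ 0   0  0  1  |  -6 ]
r1 ← r1 + r2
  [ 1  0  0  0  |   5 ]
  [ 0  1  0  0  |  -1 ]
  [ 0  0  1  0  |   5 ]
  [ 0  0  0  1  |  -6 ]
Reading off the last column: a = 5, b = -1, c = 5, d = -6.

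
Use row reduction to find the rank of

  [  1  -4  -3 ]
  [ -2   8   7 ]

Add 2 times R1 to R2.
  [ 1  -4  -3 ]
  [ 0   0   1 ]
Add 3 times R2 to R1.
  [ 1  -4  0 ]
  [ 0   0  1 ]
The reduced form has 2 nonzero rows.

rank = 2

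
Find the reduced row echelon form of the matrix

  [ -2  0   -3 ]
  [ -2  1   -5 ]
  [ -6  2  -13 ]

r1 := -1/2·r1
r2 := r2 + 2·r1
r3 := r3 + 6·r1
r3 := r3 − 2·r2

[[1, 0, 3/2], [0, 1, -2], [0, 0, 0]]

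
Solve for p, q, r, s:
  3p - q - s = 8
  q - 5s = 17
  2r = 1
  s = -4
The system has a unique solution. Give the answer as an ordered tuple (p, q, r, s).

(1/3, -3, 1/2, -4)

Form the augmented matrix and row-reduce:
  [ 3  -1  0  -1  |   8 ]
  [ 0   1  0  -5  |  17 ]
  [ 0   0  2   0  |   1 ]
  [ 0   0  0   1  |  -4 ]
Multiply R1 by 1/3.
  [ 1  -1/3  0  -1/3  |  8/3 ]
  [ 0     1  0    -5  |   17 ]
  [ 0     0  2     0  |    1 ]
  [ 0     0  0     1  |   -4 ]
Multiply R3 by 1/2.
  [ 1  -1/3  0  -1/3  |  8/3 ]
  [ 0     1  0    -5  |   17 ]
  [ 0     0  1     0  |  1/2 ]
  [ 0     0  0     1  |   -4 ]
Add 5 times R4 to R2.
  [ 1  -1/3  0  -1/3  |  8/3 ]
  [ 0     1  0     0  |   -3 ]
  [ 0     0  1     0  |  1/2 ]
  [ 0     0  0     1  |   -4 ]
Add 1/3 times R4 to R1.
  [ 1  -1/3  0  0  |  4/3 ]
  [ 0     1  0  0  |   -3 ]
  [ 0     0  1  0  |  1/2 ]
  [ 0     0  0  1  |   -4 ]
Add 1/3 times R2 to R1.
  [ 1  0  0  0  |  1/3 ]
  [ 0  1  0  0  |   -3 ]
  [ 0  0  1  0  |  1/2 ]
  [ 0  0  0  1  |   -4 ]
Reading off the last column: p = 1/3, q = -3, r = 1/2, s = -4.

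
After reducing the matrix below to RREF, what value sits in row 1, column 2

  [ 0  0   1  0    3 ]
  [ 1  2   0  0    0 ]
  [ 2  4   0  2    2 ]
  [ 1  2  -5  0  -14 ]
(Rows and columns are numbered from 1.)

2

R1 ↔ R2
R3 → R3 − 2·R1
R4 → R4 − R1
R4 → R4 + 5·R2
R3 → 1/2·R3
R3 → R3 − R4
R2 → R2 − 3·R4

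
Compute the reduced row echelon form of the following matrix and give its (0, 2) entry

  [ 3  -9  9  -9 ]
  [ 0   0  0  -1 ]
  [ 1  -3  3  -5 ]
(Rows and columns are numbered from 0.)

3

Multiply R1 by 1/3.
  [ 1  -3  3  -3 ]
  [ 0   0  0  -1 ]
  [ 1  -3  3  -5 ]
Subtract R1 from R3.
  [ 1  -3  3  -3 ]
  [ 0   0  0  -1 ]
  [ 0   0  0  -2 ]
Multiply R2 by -1.
  [ 1  -3  3  -3 ]
  [ 0   0  0   1 ]
  [ 0   0  0  -2 ]
Add 2 times R2 to R3.
  [ 1  -3  3  -3 ]
  [ 0   0  0   1 ]
  [ 0   0  0   0 ]
Add 3 times R2 to R1.
  [ 1  -3  3  0 ]
  [ 0   0  0  1 ]
  [ 0   0  0  0 ]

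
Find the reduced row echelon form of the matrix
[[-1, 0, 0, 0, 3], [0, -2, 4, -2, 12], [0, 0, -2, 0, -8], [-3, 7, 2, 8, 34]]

[[1, 0, 0, 0, -3], [0, 1, 0, 0, -1], [0, 0, 1, 0, 4], [0, 0, 0, 1, 3]]

R1 -> -1·R1
  [  1   0   0   0  -3 ]
  [  0  -2   4  -2  12 ]
  [  0   0  -2   0  -8 ]
  [ -3   7   2   8  34 ]
R4 -> R4 + 3·R1
  [ 1   0   0   0  -3 ]
  [ 0  -2   4  -2  12 ]
  [ 0   0  -2   0  -8 ]
  [ 0   7   2   8  25 ]
R2 -> -1/2·R2
  [ 1  0   0  0  -3 ]
  [ 0  1  -2  1  -6 ]
  [ 0  0  -2  0  -8 ]
  [ 0  7   2  8  25 ]
R4 -> R4 − 7·R2
  [ 1  0   0  0  -3 ]
  [ 0  1  -2  1  -6 ]
  [ 0  0  -2  0  -8 ]
  [ 0  0  16  1  67 ]
R3 -> -1/2·R3
  [ 1  0   0  0  -3 ]
  [ 0  1  -2  1  -6 ]
  [ 0  0   1  0   4 ]
  [ 0  0  16  1  67 ]
R4 -> R4 − 16·R3
  [ 1  0   0  0  -3 ]
  [ 0  1  -2  1  -6 ]
  [ 0  0   1  0   4 ]
  [ 0  0   0  1   3 ]
R2 -> R2 − R4
  [ 1  0   0  0  -3 ]
  [ 0  1  -2  0  -9 ]
  [ 0  0   1  0   4 ]
  [ 0  0   0  1   3 ]
R2 -> R2 + 2·R3
  [ 1  0  0  0  -3 ]
  [ 0  1  0  0  -1 ]
  [ 0  0  1  0   4 ]
  [ 0  0  0  1   3 ]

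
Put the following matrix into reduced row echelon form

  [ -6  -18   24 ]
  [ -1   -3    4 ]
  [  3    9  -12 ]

[[1, 3, -4], [0, 0, 0], [0, 0, 0]]

R1 := -1/6·R1
  [  1   3   -4 ]
  [ -1  -3    4 ]
  [  3   9  -12 ]
R2 := R2 + R1
  [ 1  3   -4 ]
  [ 0  0    0 ]
  [ 3  9  -12 ]
R3 := R3 − 3·R1
  [ 1  3  -4 ]
  [ 0  0   0 ]
  [ 0  0   0 ]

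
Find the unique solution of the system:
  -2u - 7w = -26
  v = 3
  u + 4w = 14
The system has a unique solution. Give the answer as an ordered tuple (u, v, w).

(6, 3, 2)

Form the augmented matrix and row-reduce:
  [ -2  0  -7  |  -26 ]
  [  0  1   0  |    3 ]
  [  1  0   4  |   14 ]
Multiply ρ1 by -1/2.
  [ 1  0  7/2  |  13 ]
  [ 0  1    0  |   3 ]
  [ 1  0    4  |  14 ]
Subtract ρ1 from ρ3.
  [ 1  0  7/2  |  13 ]
  [ 0  1    0  |   3 ]
  [ 0  0  1/2  |   1 ]
Multiply ρ3 by 2.
  [ 1  0  7/2  |  13 ]
  [ 0  1    0  |   3 ]
  [ 0  0    1  |   2 ]
Subtract 7/2 times ρ3 from ρ1.
  [ 1  0  0  |  6 ]
  [ 0  1  0  |  3 ]
  [ 0  0  1  |  2 ]
Reading off the last column: u = 6, v = 3, w = 2.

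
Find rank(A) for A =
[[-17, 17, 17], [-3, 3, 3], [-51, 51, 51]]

ρ1 -> -1/17·ρ1
  [   1  -1  -1 ]
  [  -3   3   3 ]
  [ -51  51  51 ]
ρ2 -> ρ2 + 3·ρ1
  [   1  -1  -1 ]
  [   0   0   0 ]
  [ -51  51  51 ]
ρ3 -> ρ3 + 51·ρ1
  [ 1  -1  -1 ]
  [ 0   0   0 ]
  [ 0   0   0 ]
The reduced form has 1 nonzero row.

rank = 1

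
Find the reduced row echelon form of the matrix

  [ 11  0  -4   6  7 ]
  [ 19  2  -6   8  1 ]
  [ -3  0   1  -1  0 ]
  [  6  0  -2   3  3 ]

[[1, 0, 0, 0, -1], [0, 1, 0, 0, -2], [0, 0, 1, 0, 0], [0, 0, 0, 1, 3]]

R1 := 1/11·R1
  [  1  0  -4/11  6/11  7/11 ]
  [ 19  2     -6     8     1 ]
  [ -3  0      1    -1     0 ]
  [  6  0     -2     3     3 ]
R2 := R2 − 19·R1
  [  1  0  -4/11    6/11     7/11 ]
  [  0  2  10/11  -26/11  -122/11 ]
  [ -3  0      1      -1        0 ]
  [  6  0     -2       3        3 ]
R3 := R3 + 3·R1
  [ 1  0  -4/11    6/11     7/11 ]
  [ 0  2  10/11  -26/11  -122/11 ]
  [ 0  0  -1/11    7/11    21/11 ]
  [ 6  0     -2       3        3 ]
R4 := R4 − 6·R1
  [ 1  0  -4/11    6/11     7/11 ]
  [ 0  2  10/11  -26/11  -122/11 ]
  [ 0  0  -1/11    7/11    21/11 ]
  [ 0  0   2/11   -3/11    -9/11 ]
R2 := 1/2·R2
  [ 1  0  -4/11    6/11    7/11 ]
  [ 0  1   5/11  -13/11  -61/11 ]
  [ 0  0  -1/11    7/11   21/11 ]
  [ 0  0   2/11   -3/11   -9/11 ]
R3 := -11·R3
  [ 1  0  -4/11    6/11    7/11 ]
  [ 0  1   5/11  -13/11  -61/11 ]
  [ 0  0      1      -7     -21 ]
  [ 0  0   2/11   -3/11   -9/11 ]
R4 := R4 − 2/11·R3
  [ 1  0  -4/11    6/11    7/11 ]
  [ 0  1   5/11  -13/11  -61/11 ]
  [ 0  0      1      -7     -21 ]
  [ 0  0      0       1       3 ]
R3 := R3 + 7·R4
  [ 1  0  -4/11    6/11    7/11 ]
  [ 0  1   5/11  -13/11  -61/11 ]
  [ 0  0      1       0       0 ]
  [ 0  0      0       1       3 ]
R2 := R2 + 13/11·R4
  [ 1  0  -4/11  6/11  7/11 ]
  [ 0  1   5/11     0    -2 ]
  [ 0  0      1     0     0 ]
  [ 0  0      0     1     3 ]
R1 := R1 − 6/11·R4
  [ 1  0  -4/11  0  -1 ]
  [ 0  1   5/11  0  -2 ]
  [ 0  0      1  0   0 ]
  [ 0  0      0  1   3 ]
R2 := R2 − 5/11·R3
  [ 1  0  -4/11  0  -1 ]
  [ 0  1      0  0  -2 ]
  [ 0  0      1  0   0 ]
  [ 0  0      0  1   3 ]
R1 := R1 + 4/11·R3
  [ 1  0  0  0  -1 ]
  [ 0  1  0  0  -2 ]
  [ 0  0  1  0   0 ]
  [ 0  0  0  1   3 ]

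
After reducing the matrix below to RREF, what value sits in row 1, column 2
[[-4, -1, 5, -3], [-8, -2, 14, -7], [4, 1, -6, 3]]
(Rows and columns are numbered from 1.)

1/4

r1 -> -1/4·r1
  [  1  1/4  -5/4  3/4 ]
  [ -8   -2    14   -7 ]
  [  4    1    -6    3 ]
r2 -> r2 + 8·r1
  [ 1  1/4  -5/4  3/4 ]
  [ 0    0     4   -1 ]
  [ 4    1    -6    3 ]
r3 -> r3 − 4·r1
  [ 1  1/4  -5/4  3/4 ]
  [ 0    0     4   -1 ]
  [ 0    0    -1    0 ]
r2 -> 1/4·r2
  [ 1  1/4  -5/4   3/4 ]
  [ 0    0     1  -1/4 ]
  [ 0    0    -1     0 ]
r3 -> r3 + r2
  [ 1  1/4  -5/4   3/4 ]
  [ 0    0     1  -1/4 ]
  [ 0    0     0  -1/4 ]
r3 -> -4·r3
  [ 1  1/4  -5/4   3/4 ]
  [ 0    0     1  -1/4 ]
  [ 0    0     0     1 ]
r2 -> r2 + 1/4·r3
  [ 1  1/4  -5/4  3/4 ]
  [ 0    0     1    0 ]
  [ 0    0     0    1 ]
r1 -> r1 − 3/4·r3
  [ 1  1/4  -5/4  0 ]
  [ 0    0     1  0 ]
  [ 0    0     0  1 ]
r1 -> r1 + 5/4·r2
  [ 1  1/4  0  0 ]
  [ 0    0  1  0 ]
  [ 0    0  0  1 ]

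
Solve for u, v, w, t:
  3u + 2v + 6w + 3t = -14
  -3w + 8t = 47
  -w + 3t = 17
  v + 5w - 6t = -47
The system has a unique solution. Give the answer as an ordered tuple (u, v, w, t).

(0, 2, -5, 4)

Form the augmented matrix and row-reduce:
  [ 3  2   6   3  |  -14 ]
  [ 0  0  -3   8  |   47 ]
  [ 0  0  -1   3  |   17 ]
  [ 0  1   5  -6  |  -47 ]
R1 := 1/3·R1
R2 ↔ R4
R3 := -1·R3
R4 := R4 + 3·R3
R4 := -1·R4
R3 := R3 + 3·R4
R2 := R2 + 6·R4
R1 := R1 − R4
R2 := R2 − 5·R3
R1 := R1 − 2·R3
R1 := R1 − 2/3·R2
Reading off the last column: u = 0, v = 2, w = -5, t = 4.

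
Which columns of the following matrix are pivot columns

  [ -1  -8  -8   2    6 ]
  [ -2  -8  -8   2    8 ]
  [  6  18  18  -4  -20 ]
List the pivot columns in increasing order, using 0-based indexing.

ρ1 := -1·ρ1
  [  1   8   8  -2   -6 ]
  [ -2  -8  -8   2    8 ]
  [  6  18  18  -4  -20 ]
ρ2 := ρ2 + 2·ρ1
  [ 1   8   8  -2   -6 ]
  [ 0   8   8  -2   -4 ]
  [ 6  18  18  -4  -20 ]
ρ3 := ρ3 − 6·ρ1
  [ 1    8    8  -2  -6 ]
  [ 0    8    8  -2  -4 ]
  [ 0  -30  -30   8  16 ]
ρ2 := 1/8·ρ2
  [ 1    8    8    -2    -6 ]
  [ 0    1    1  -1/4  -1/2 ]
  [ 0  -30  -30     8    16 ]
ρ3 := ρ3 + 30·ρ2
  [ 1  8  8    -2    -6 ]
  [ 0  1  1  -1/4  -1/2 ]
  [ 0  0  0   1/2     1 ]
ρ3 := 2·ρ3
  [ 1  8  8    -2    -6 ]
  [ 0  1  1  -1/4  -1/2 ]
  [ 0  0  0     1     2 ]
ρ2 := ρ2 + 1/4·ρ3
  [ 1  8  8  -2  -6 ]
  [ 0  1  1   0   0 ]
  [ 0  0  0   1   2 ]
ρ1 := ρ1 + 2·ρ3
  [ 1  8  8  0  -2 ]
  [ 0  1  1  0   0 ]
  [ 0  0  0  1   2 ]
ρ1 := ρ1 − 8·ρ2
  [ 1  0  0  0  -2 ]
  [ 0  1  1  0   0 ]
  [ 0  0  0  1   2 ]
Pivot columns are the columns containing a leading 1.

0, 1, 3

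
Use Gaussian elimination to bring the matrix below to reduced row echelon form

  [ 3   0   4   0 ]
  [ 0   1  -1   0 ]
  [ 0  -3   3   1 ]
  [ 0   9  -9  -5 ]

Multiply r1 by 1/3.
Add 3 times r2 to r3.
Subtract 9 times r2 from r4.
Add 5 times r3 to r4.

[[1, 0, 4/3, 0], [0, 1, -1, 0], [0, 0, 0, 1], [0, 0, 0, 0]]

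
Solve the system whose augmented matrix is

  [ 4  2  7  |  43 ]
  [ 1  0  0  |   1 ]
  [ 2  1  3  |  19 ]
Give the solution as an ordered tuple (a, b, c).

(1, 2, 5)

ρ1 := 1/4·ρ1
  [ 1  1/2  7/4  |  43/4 ]
  [ 1    0    0  |     1 ]
  [ 2    1    3  |    19 ]
ρ2 := ρ2 − ρ1
  [ 1   1/2   7/4  |   43/4 ]
  [ 0  -1/2  -7/4  |  -39/4 ]
  [ 2     1     3  |     19 ]
ρ3 := ρ3 − 2·ρ1
  [ 1   1/2   7/4  |   43/4 ]
  [ 0  -1/2  -7/4  |  -39/4 ]
  [ 0     0  -1/2  |   -5/2 ]
ρ2 := -2·ρ2
  [ 1  1/2   7/4  |  43/4 ]
  [ 0    1   7/2  |  39/2 ]
  [ 0    0  -1/2  |  -5/2 ]
ρ3 := -2·ρ3
  [ 1  1/2  7/4  |  43/4 ]
  [ 0    1  7/2  |  39/2 ]
  [ 0    0    1  |     5 ]
ρ2 := ρ2 − 7/2·ρ3
  [ 1  1/2  7/4  |  43/4 ]
  [ 0    1    0  |     2 ]
  [ 0    0    1  |     5 ]
ρ1 := ρ1 − 7/4·ρ3
  [ 1  1/2  0  |  2 ]
  [ 0    1  0  |  2 ]
  [ 0    0  1  |  5 ]
ρ1 := ρ1 − 1/2·ρ2
  [ 1  0  0  |  1 ]
  [ 0  1  0  |  2 ]
  [ 0  0  1  |  5 ]
Reading off the last column: a = 1, b = 2, c = 5.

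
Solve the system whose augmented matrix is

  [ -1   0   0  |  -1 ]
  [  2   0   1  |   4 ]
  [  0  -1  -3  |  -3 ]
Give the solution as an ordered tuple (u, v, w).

(1, -3, 2)

ρ1 -> -1·ρ1
  [ 1   0   0  |   1 ]
  [ 2   0   1  |   4 ]
  [ 0  -1  -3  |  -3 ]
ρ2 -> ρ2 − 2·ρ1
  [ 1   0   0  |   1 ]
  [ 0   0   1  |   2 ]
  [ 0  -1  -3  |  -3 ]
ρ2 <=> ρ3
  [ 1   0   0  |   1 ]
  [ 0  -1  -3  |  -3 ]
  [ 0   0   1  |   2 ]
ρ2 -> -1·ρ2
  [ 1  0  0  |  1 ]
  [ 0  1  3  |  3 ]
  [ 0  0  1  |  2 ]
ρ2 -> ρ2 − 3·ρ3
  [ 1  0  0  |   1 ]
  [ 0  1  0  |  -3 ]
  [ 0  0  1  |   2 ]
Reading off the last column: u = 1, v = -3, w = 2.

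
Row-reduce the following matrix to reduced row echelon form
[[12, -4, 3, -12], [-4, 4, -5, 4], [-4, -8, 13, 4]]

[[1, 0, -1/4, -1], [0, 1, -3/2, 0], [0, 0, 0, 0]]

ρ1 -> 1/12·ρ1
  [  1  -1/3  1/4  -1 ]
  [ -4     4   -5   4 ]
  [ -4    -8   13   4 ]
ρ2 -> ρ2 + 4·ρ1
  [  1  -1/3  1/4  -1 ]
  [  0   8/3   -4   0 ]
  [ -4    -8   13   4 ]
ρ3 -> ρ3 + 4·ρ1
  [ 1   -1/3  1/4  -1 ]
  [ 0    8/3   -4   0 ]
  [ 0  -28/3   14   0 ]
ρ2 -> 3/8·ρ2
  [ 1   -1/3   1/4  -1 ]
  [ 0      1  -3/2   0 ]
  [ 0  -28/3    14   0 ]
ρ3 -> ρ3 + 28/3·ρ2
  [ 1  -1/3   1/4  -1 ]
  [ 0     1  -3/2   0 ]
  [ 0     0     0   0 ]
ρ1 -> ρ1 + 1/3·ρ2
  [ 1  0  -1/4  -1 ]
  [ 0  1  -3/2   0 ]
  [ 0  0     0   0 ]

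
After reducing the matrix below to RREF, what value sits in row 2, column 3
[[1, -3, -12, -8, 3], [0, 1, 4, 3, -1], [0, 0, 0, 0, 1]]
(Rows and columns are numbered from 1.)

r2 ← r2 + r3
  [ 1  -3  -12  -8  3 ]
  [ 0   1    4   3  0 ]
  [ 0   0    0   0  1 ]
r1 ← r1 − 3·r3
  [ 1  -3  -12  -8  0 ]
  [ 0   1    4   3  0 ]
  [ 0   0    0   0  1 ]
r1 ← r1 + 3·r2
  [ 1  0  0  1  0 ]
  [ 0  1  4  3  0 ]
  [ 0  0  0  0  1 ]

4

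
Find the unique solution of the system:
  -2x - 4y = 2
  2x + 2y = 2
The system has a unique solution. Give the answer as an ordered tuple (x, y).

(3, -2)

Form the augmented matrix and row-reduce:
  [ -2  -4  |  2 ]
  [  2   2  |  2 ]
ρ1 → -1/2·ρ1
  [ 1  2  |  -1 ]
  [ 2  2  |   2 ]
ρ2 → ρ2 − 2·ρ1
  [ 1   2  |  -1 ]
  [ 0  -2  |   4 ]
ρ2 → -1/2·ρ2
  [ 1  2  |  -1 ]
  [ 0  1  |  -2 ]
ρ1 → ρ1 − 2·ρ2
  [ 1  0  |   3 ]
  [ 0  1  |  -2 ]
Reading off the last column: x = 3, y = -2.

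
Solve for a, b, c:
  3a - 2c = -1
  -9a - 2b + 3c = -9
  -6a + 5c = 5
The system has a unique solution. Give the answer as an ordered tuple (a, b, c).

Form the augmented matrix and row-reduce:
  [  3   0  -2  |  -1 ]
  [ -9  -2   3  |  -9 ]
  [ -6   0   5  |   5 ]
ρ1 → 1/3·ρ1
  [  1   0  -2/3  |  -1/3 ]
  [ -9  -2     3  |    -9 ]
  [ -6   0     5  |     5 ]
ρ2 → ρ2 + 9·ρ1
  [  1   0  -2/3  |  -1/3 ]
  [  0  -2    -3  |   -12 ]
  [ -6   0     5  |     5 ]
ρ3 → ρ3 + 6·ρ1
  [ 1   0  -2/3  |  -1/3 ]
  [ 0  -2    -3  |   -12 ]
  [ 0   0     1  |     3 ]
ρ2 → -1/2·ρ2
  [ 1  0  -2/3  |  -1/3 ]
  [ 0  1   3/2  |     6 ]
  [ 0  0     1  |     3 ]
ρ2 → ρ2 − 3/2·ρ3
  [ 1  0  -2/3  |  -1/3 ]
  [ 0  1     0  |   3/2 ]
  [ 0  0     1  |     3 ]
ρ1 → ρ1 + 2/3·ρ3
  [ 1  0  0  |  5/3 ]
  [ 0  1  0  |  3/2 ]
  [ 0  0  1  |    3 ]
Reading off the last column: a = 5/3, b = 3/2, c = 3.

(5/3, 3/2, 3)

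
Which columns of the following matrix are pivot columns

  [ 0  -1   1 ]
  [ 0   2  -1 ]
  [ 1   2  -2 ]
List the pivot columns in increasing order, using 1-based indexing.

r1 <=> r3
  [ 1   2  -2 ]
  [ 0   2  -1 ]
  [ 0  -1   1 ]
r2 -> 1/2·r2
  [ 1   2    -2 ]
  [ 0   1  -1/2 ]
  [ 0  -1     1 ]
r3 -> r3 + r2
  [ 1  2    -2 ]
  [ 0  1  -1/2 ]
  [ 0  0   1/2 ]
r3 -> 2·r3
  [ 1  2    -2 ]
  [ 0  1  -1/2 ]
  [ 0  0     1 ]
r2 -> r2 + 1/2·r3
  [ 1  2  -2 ]
  [ 0  1   0 ]
  [ 0  0   1 ]
r1 -> r1 + 2·r3
  [ 1  2  0 ]
  [ 0  1  0 ]
  [ 0  0  1 ]
r1 -> r1 − 2·r2
  [ 1  0  0 ]
  [ 0  1  0 ]
  [ 0  0  1 ]
Pivot columns are the columns containing a leading 1.

1, 2, 3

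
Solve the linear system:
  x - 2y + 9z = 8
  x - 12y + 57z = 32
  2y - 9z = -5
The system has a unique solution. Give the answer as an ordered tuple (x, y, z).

Form the augmented matrix and row-reduce:
  [ 1   -2   9  |   8 ]
  [ 1  -12  57  |  32 ]
  [ 0    2  -9  |  -5 ]
R2 -> R2 − R1
  [ 1   -2   9  |   8 ]
  [ 0  -10  48  |  24 ]
  [ 0    2  -9  |  -5 ]
R2 -> -1/10·R2
  [ 1  -2      9  |      8 ]
  [ 0   1  -24/5  |  -12/5 ]
  [ 0   2     -9  |     -5 ]
R3 -> R3 − 2·R2
  [ 1  -2      9  |      8 ]
  [ 0   1  -24/5  |  -12/5 ]
  [ 0   0    3/5  |   -1/5 ]
R3 -> 5/3·R3
  [ 1  -2      9  |      8 ]
  [ 0   1  -24/5  |  -12/5 ]
  [ 0   0      1  |   -1/3 ]
R2 -> R2 + 24/5·R3
  [ 1  -2  9  |     8 ]
  [ 0   1  0  |    -4 ]
  [ 0   0  1  |  -1/3 ]
R1 -> R1 − 9·R3
  [ 1  -2  0  |    11 ]
  [ 0   1  0  |    -4 ]
  [ 0   0  1  |  -1/3 ]
R1 -> R1 + 2·R2
  [ 1  0  0  |     3 ]
  [ 0  1  0  |    -4 ]
  [ 0  0  1  |  -1/3 ]
Reading off the last column: x = 3, y = -4, z = -1/3.

(3, -4, -1/3)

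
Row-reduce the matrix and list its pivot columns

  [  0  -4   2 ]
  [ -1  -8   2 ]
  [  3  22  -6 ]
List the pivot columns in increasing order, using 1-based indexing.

ρ1 ↔ ρ2
  [ -1  -8   2 ]
  [  0  -4   2 ]
  [  3  22  -6 ]
ρ1 -> -1·ρ1
  [ 1   8  -2 ]
  [ 0  -4   2 ]
  [ 3  22  -6 ]
ρ3 -> ρ3 − 3·ρ1
  [ 1   8  -2 ]
  [ 0  -4   2 ]
  [ 0  -2   0 ]
ρ2 -> -1/4·ρ2
  [ 1   8    -2 ]
  [ 0   1  -1/2 ]
  [ 0  -2     0 ]
ρ3 -> ρ3 + 2·ρ2
  [ 1  8    -2 ]
  [ 0  1  -1/2 ]
  [ 0  0    -1 ]
ρ3 -> -1·ρ3
  [ 1  8    -2 ]
  [ 0  1  -1/2 ]
  [ 0  0     1 ]
ρ2 -> ρ2 + 1/2·ρ3
  [ 1  8  -2 ]
  [ 0  1   0 ]
  [ 0  0   1 ]
ρ1 -> ρ1 + 2·ρ3
  [ 1  8  0 ]
  [ 0  1  0 ]
  [ 0  0  1 ]
ρ1 -> ρ1 − 8·ρ2
  [ 1  0  0 ]
  [ 0  1  0 ]
  [ 0  0  1 ]
Pivot columns are the columns containing a leading 1.

1, 2, 3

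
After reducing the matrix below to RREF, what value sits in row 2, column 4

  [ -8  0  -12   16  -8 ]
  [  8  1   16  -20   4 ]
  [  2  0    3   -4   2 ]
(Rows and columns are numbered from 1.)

-4

r1 ← -1/8·r1
r2 ← r2 − 8·r1
r3 ← r3 − 2·r1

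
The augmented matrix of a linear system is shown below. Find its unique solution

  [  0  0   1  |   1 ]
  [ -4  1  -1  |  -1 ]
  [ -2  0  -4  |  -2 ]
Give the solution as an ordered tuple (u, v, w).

(-1, -4, 1)

r1 <-> r2
  [ -4  1  -1  |  -1 ]
  [  0  0   1  |   1 ]
  [ -2  0  -4  |  -2 ]
r1 -> -1/4·r1
  [  1  -1/4  1/4  |  1/4 ]
  [  0     0    1  |    1 ]
  [ -2     0   -4  |   -2 ]
r3 -> r3 + 2·r1
  [ 1  -1/4   1/4  |   1/4 ]
  [ 0     0     1  |     1 ]
  [ 0  -1/2  -7/2  |  -3/2 ]
r2 <-> r3
  [ 1  -1/4   1/4  |   1/4 ]
  [ 0  -1/2  -7/2  |  -3/2 ]
  [ 0     0     1  |     1 ]
r2 -> -2·r2
  [ 1  -1/4  1/4  |  1/4 ]
  [ 0     1    7  |    3 ]
  [ 0     0    1  |    1 ]
r2 -> r2 − 7·r3
  [ 1  -1/4  1/4  |  1/4 ]
  [ 0     1    0  |   -4 ]
  [ 0     0    1  |    1 ]
r1 -> r1 − 1/4·r3
  [ 1  -1/4  0  |   0 ]
  [ 0     1  0  |  -4 ]
  [ 0     0  1  |   1 ]
r1 -> r1 + 1/4·r2
  [ 1  0  0  |  -1 ]
  [ 0  1  0  |  -4 ]
  [ 0  0  1  |   1 ]
Reading off the last column: u = -1, v = -4, w = 1.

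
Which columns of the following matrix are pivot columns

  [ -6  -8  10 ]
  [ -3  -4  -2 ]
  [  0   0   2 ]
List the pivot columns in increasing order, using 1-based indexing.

1, 3

Multiply R1 by -1/6.
Add 3 times R1 to R2.
Multiply R2 by -1/7.
Subtract 2 times R2 from R3.
Add 5/3 times R2 to R1.
Pivot columns are the columns containing a leading 1.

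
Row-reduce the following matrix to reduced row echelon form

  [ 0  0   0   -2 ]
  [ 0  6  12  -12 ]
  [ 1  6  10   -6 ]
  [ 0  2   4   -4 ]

Swap R1 and R3.
  [ 1  6  10   -6 ]
  [ 0  6  12  -12 ]
  [ 0  0   0   -2 ]
  [ 0  2   4   -4 ]
Multiply R2 by 1/6.
  [ 1  6  10  -6 ]
  [ 0  1   2  -2 ]
  [ 0  0   0  -2 ]
  [ 0  2   4  -4 ]
Subtract 2 times R2 from R4.
  [ 1  6  10  -6 ]
  [ 0  1   2  -2 ]
  [ 0  0   0  -2 ]
  [ 0  0   0   0 ]
Multiply R3 by -1/2.
  [ 1  6  10  -6 ]
  [ 0  1   2  -2 ]
  [ 0  0   0   1 ]
  [ 0  0   0   0 ]
Add 2 times R3 to R2.
  [ 1  6  10  -6 ]
  [ 0  1   2   0 ]
  [ 0  0   0   1 ]
  [ 0  0   0   0 ]
Add 6 times R3 to R1.
  [ 1  6  10  0 ]
  [ 0  1   2  0 ]
  [ 0  0   0  1 ]
  [ 0  0   0  0 ]
Subtract 6 times R2 from R1.
  [ 1  0  -2  0 ]
  [ 0  1   2  0 ]
  [ 0  0   0  1 ]
  [ 0  0   0  0 ]

[[1, 0, -2, 0], [0, 1, 2, 0], [0, 0, 0, 1], [0, 0, 0, 0]]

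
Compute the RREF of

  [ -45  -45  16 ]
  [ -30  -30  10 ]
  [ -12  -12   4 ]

ρ1 → -1/45·ρ1
  [   1    1  -16/45 ]
  [ -30  -30      10 ]
  [ -12  -12       4 ]
ρ2 → ρ2 + 30·ρ1
  [   1    1  -16/45 ]
  [   0    0    -2/3 ]
  [ -12  -12       4 ]
ρ3 → ρ3 + 12·ρ1
  [ 1  1  -16/45 ]
  [ 0  0    -2/3 ]
  [ 0  0   -4/15 ]
ρ2 → -3/2·ρ2
  [ 1  1  -16/45 ]
  [ 0  0       1 ]
  [ 0  0   -4/15 ]
ρ3 → ρ3 + 4/15·ρ2
  [ 1  1  -16/45 ]
  [ 0  0       1 ]
  [ 0  0       0 ]
ρ1 → ρ1 + 16/45·ρ2
  [ 1  1  0 ]
  [ 0  0  1 ]
  [ 0  0  0 ]

[[1, 1, 0], [0, 0, 1], [0, 0, 0]]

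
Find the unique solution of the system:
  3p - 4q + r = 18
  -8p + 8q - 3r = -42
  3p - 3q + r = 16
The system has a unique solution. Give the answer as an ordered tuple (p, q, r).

(4, -2, -2)

Form the augmented matrix and row-reduce:
  [  3  -4   1  |   18 ]
  [ -8   8  -3  |  -42 ]
  [  3  -3   1  |   16 ]
Multiply ρ1 by 1/3.
  [  1  -4/3  1/3  |    6 ]
  [ -8     8   -3  |  -42 ]
  [  3    -3    1  |   16 ]
Add 8 times ρ1 to ρ2.
  [ 1  -4/3   1/3  |   6 ]
  [ 0  -8/3  -1/3  |   6 ]
  [ 3    -3     1  |  16 ]
Subtract 3 times ρ1 from ρ3.
  [ 1  -4/3   1/3  |   6 ]
  [ 0  -8/3  -1/3  |   6 ]
  [ 0     1     0  |  -2 ]
Multiply ρ2 by -3/8.
  [ 1  -4/3  1/3  |     6 ]
  [ 0     1  1/8  |  -9/4 ]
  [ 0     1    0  |    -2 ]
Subtract ρ2 from ρ3.
  [ 1  -4/3   1/3  |     6 ]
  [ 0     1   1/8  |  -9/4 ]
  [ 0     0  -1/8  |   1/4 ]
Multiply ρ3 by -8.
  [ 1  -4/3  1/3  |     6 ]
  [ 0     1  1/8  |  -9/4 ]
  [ 0     0    1  |    -2 ]
Subtract 1/8 times ρ3 from ρ2.
  [ 1  -4/3  1/3  |   6 ]
  [ 0     1    0  |  -2 ]
  [ 0     0    1  |  -2 ]
Subtract 1/3 times ρ3 from ρ1.
  [ 1  -4/3  0  |  20/3 ]
  [ 0     1  0  |    -2 ]
  [ 0     0  1  |    -2 ]
Add 4/3 times ρ2 to ρ1.
  [ 1  0  0  |   4 ]
  [ 0  1  0  |  -2 ]
  [ 0  0  1  |  -2 ]
Reading off the last column: p = 4, q = -2, r = -2.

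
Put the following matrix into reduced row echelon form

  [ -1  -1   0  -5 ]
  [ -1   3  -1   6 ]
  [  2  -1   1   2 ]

[[1, 0, 0, 2], [0, 1, 0, 3], [0, 0, 1, 1]]

R1 ← -1·R1
  [  1   1   0  5 ]
  [ -1   3  -1  6 ]
  [  2  -1   1  2 ]
R2 ← R2 + R1
  [ 1   1   0   5 ]
  [ 0   4  -1  11 ]
  [ 2  -1   1   2 ]
R3 ← R3 − 2·R1
  [ 1   1   0   5 ]
  [ 0   4  -1  11 ]
  [ 0  -3   1  -8 ]
R2 ← 1/4·R2
  [ 1   1     0     5 ]
  [ 0   1  -1/4  11/4 ]
  [ 0  -3     1    -8 ]
R3 ← R3 + 3·R2
  [ 1  1     0     5 ]
  [ 0  1  -1/4  11/4 ]
  [ 0  0   1/4   1/4 ]
R3 ← 4·R3
  [ 1  1     0     5 ]
  [ 0  1  -1/4  11/4 ]
  [ 0  0     1     1 ]
R2 ← R2 + 1/4·R3
  [ 1  1  0  5 ]
  [ 0  1  0  3 ]
  [ 0  0  1  1 ]
R1 ← R1 − R2
  [ 1  0  0  2 ]
  [ 0  1  0  3 ]
  [ 0  0  1  1 ]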